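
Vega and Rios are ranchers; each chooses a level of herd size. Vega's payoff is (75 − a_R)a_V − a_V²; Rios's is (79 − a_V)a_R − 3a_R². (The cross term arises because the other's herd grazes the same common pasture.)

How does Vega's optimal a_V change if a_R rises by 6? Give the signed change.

Expanding Vega's payoff: 75a_V − a_Ra_V − a_V².
∂π/∂a_V = 75 − a_R − 2a_V = 0, so a_V = 37.5 − 0.5a_R.
The reaction-function slope is −0.5, so a 6-unit rise in a_R moves a_V by −0.5 × 6 = −3. Vega's best response falls — the actions are strategic substitutes.

-3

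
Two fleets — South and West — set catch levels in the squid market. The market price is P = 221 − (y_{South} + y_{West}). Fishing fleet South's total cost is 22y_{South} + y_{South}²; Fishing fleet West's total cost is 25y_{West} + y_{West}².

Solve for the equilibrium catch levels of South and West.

40, 39

Fishing fleet South's profit: π = y_{South}(221 − (y_{South} + y_{West})) − 22y_{South} − y_{South}².
∂π/∂y_{South} = 199 − 4y_{South} − y_{West} = 0, so y_{South} = 49.75 − 0.25y_{West}.
By the same steps for West: y_{West} = 49 − 0.25y_{South}.
Plugging y_{West} into South's best response: y_{South} = 49.75 − 0.25(49 − 0.25y_{South}) ⇒ 0.9375y_{South} = 37.5, so y_{South} = 40.
Then y_{West} = 49 − 0.25·40 = 39.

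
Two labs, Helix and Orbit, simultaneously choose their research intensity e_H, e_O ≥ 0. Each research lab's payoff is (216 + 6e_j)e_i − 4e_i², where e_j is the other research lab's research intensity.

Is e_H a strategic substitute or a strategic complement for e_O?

strategic complements

Helix's payoff is (216 + 6e_O)e_H − 4e_H².
∂π/∂e_H = 216 + 6e_O − 8e_H = 0, so e_H = 27 + 0.75e_O.
The best-response slope de_H/de_O = 0.75 > 0: the reaction function is upward-sloping, so the choices are strategic complements.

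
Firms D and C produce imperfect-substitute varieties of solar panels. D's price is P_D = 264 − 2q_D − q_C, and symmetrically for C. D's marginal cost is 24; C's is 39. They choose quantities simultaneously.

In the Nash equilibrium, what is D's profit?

Firm D's profit: π = q_D(264 − 2q_D − q_C) − 24q_D.
∂π/∂q_D = 240 − 4q_D − q_C = 0 ⇒ q_D = 60 − 0.25q_C.
Similarly q_C = 56.25 − 0.25q_D.
Plugging q_C into D's best response: q_D = 60 − 0.25(56.25 − 0.25q_D) ⇒ 0.9375q_D = 45.9375, so q_D = 49.
Then q_C = 56.25 − 0.25·49 = 44.
P_D = 264 − 2·49 − 44 = 122.
Profit = (122 − 24)·49 = 4802.

4802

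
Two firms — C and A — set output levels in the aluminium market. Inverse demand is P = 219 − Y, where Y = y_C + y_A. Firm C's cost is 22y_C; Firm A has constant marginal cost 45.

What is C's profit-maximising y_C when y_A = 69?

64

Firm C's profit: π = y_C(219 − (y_C + y_A)) − 22y_C.
∂π/∂y_C = 197 − 2y_C − y_A = 0, so y_C = 98.5 − 0.5y_A.
At y_A = 69: y_C = 98.5 − 0.5·69 = 64.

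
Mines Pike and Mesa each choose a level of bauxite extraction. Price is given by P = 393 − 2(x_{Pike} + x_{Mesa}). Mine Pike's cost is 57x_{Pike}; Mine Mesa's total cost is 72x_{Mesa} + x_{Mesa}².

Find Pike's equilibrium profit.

Mine Pike's profit: π = x_{Pike}(393 − 2(x_{Pike} + x_{Mesa})) − 57x_{Pike}.
∂π/∂x_{Pike} = 336 − 4x_{Pike} − 2x_{Mesa} = 0, so x_{Pike} = 84 − 0.5x_{Mesa}.
For Mesa: ∂π/∂x_{Mesa} = 321 − 6x_{Mesa} − 2x_{Pike} = 0 ⇒ x_{Mesa} = 53.5 − (1/3)x_{Pike}.
Solving the two reaction functions simultaneously: (1 − (−0.5)(−1/3))x_{Pike} = 84 − 0.5·53.5, so (5/6)x_{Pike} = 57.25 and x_{Pike} = 68.7.
Then x_{Mesa} = 53.5 − (1/3)·68.7 = 30.6.
Price P = 393 − 2·99.3 = 194.4.
Pike's profit: (194.4 − 57)·68.7 = 9439.38.

9439.38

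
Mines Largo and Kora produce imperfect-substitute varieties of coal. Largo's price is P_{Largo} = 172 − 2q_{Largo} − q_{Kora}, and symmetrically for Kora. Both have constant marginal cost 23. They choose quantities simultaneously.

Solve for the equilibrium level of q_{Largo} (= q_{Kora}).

Mine Largo's profit: π = q_{Largo}(172 − 2q_{Largo} − q_{Kora}) − 23q_{Largo}.
∂π/∂q_{Largo} = 149 − 4q_{Largo} − q_{Kora} = 0 ⇒ q_{Largo} = 37.25 − 0.25q_{Kora}.
By symmetry q_{Kora} = q_{Largo}; substituting into the reaction function, 1.25q_{Largo} = 37.25 and q_{Largo} = 29.8.

29.8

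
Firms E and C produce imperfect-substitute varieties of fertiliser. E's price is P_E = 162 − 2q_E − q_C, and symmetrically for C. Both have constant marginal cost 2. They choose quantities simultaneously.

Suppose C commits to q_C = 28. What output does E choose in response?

Firm E's profit: π = q_E(162 − 2q_E − q_C) − 2q_E.
∂π/∂q_E = 160 − 4q_E − q_C = 0 ⇒ q_E = 40 − 0.25q_C.
At q_C = 28: q_E = 40 − 0.25·28 = 33.

33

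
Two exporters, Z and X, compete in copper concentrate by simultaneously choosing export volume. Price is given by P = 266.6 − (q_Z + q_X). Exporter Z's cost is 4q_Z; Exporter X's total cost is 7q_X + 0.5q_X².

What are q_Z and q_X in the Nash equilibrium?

105.64, 51.32

Exporter Z's profit: π = q_Z(266.6 − (q_Z + q_X)) − 4q_Z.
∂π/∂q_Z = 262.6 − 2q_Z − q_X = 0, so q_Z = 131.3 − 0.5q_X.
For X: ∂π/∂q_X = 259.6 − 3q_X − q_Z = 0 ⇒ q_X = 1298/15 − (1/3)q_Z.
Solving the two reaction functions simultaneously: (1 − (−0.5)(−1/3))q_Z = 131.3 − 0.5·(1298/15), so (5/6)q_Z = 2641/30 and q_Z = 105.64.
Then q_X = 1298/15 − (1/3)·105.64 = 51.32.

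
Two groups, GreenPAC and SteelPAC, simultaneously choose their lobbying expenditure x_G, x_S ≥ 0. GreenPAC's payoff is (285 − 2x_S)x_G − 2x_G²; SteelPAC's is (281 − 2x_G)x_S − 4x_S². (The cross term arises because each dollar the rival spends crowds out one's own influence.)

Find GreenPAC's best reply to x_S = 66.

38.25

Expanding GreenPAC's payoff: 285x_G − 2x_Sx_G − 2x_G².
∂π/∂x_G = 285 − 2x_S − 4x_G = 0, so x_G = 71.25 − 0.5x_S.
At x_S = 66: x_G = 71.25 − 0.5·66 = 38.25.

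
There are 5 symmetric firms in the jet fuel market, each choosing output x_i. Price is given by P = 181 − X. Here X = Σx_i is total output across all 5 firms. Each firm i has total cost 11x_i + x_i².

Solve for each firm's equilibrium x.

A representative firm's profit is π_i = x_i(181 − X) − 11x_i − x_i², with X = x_i + Σ_{j≠i} x_j.
First-order condition: 170 − 4x_i − Σ_{j≠i} x_j = 0.
Imposing symmetry (x_j = x for all j) turns Σ_{j≠i} x_j into 4x, so 170 = 8x and x = 21.25.

21.25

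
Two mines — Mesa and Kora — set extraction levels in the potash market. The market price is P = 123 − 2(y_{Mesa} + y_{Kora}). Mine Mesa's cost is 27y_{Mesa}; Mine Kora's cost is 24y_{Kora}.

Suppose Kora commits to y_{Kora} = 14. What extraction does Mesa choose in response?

Mine Mesa's profit: π = y_{Mesa}(123 − 2(y_{Mesa} + y_{Kora})) − 27y_{Mesa}.
∂π/∂y_{Mesa} = 96 − 4y_{Mesa} − 2y_{Kora} = 0, so y_{Mesa} = 24 − 0.5y_{Kora}.
At y_{Kora} = 14: y_{Mesa} = 24 − 0.5·14 = 17.

17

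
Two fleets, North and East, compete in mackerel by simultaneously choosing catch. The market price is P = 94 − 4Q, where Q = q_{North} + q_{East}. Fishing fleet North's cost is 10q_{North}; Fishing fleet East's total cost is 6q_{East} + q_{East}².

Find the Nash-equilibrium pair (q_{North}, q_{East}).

7.625, 5.75

Fishing fleet North's profit: π = q_{North}(94 − 4(q_{North} + q_{East})) − 10q_{North}.
∂π/∂q_{North} = 84 − 8q_{North} − 4q_{East} = 0, so q_{North} = 10.5 − 0.5q_{East}.
For East: ∂π/∂q_{East} = 88 − 10q_{East} − 4q_{North} = 0 ⇒ q_{East} = 8.8 − 0.4q_{North}.
Plugging q_{East} into North's best response: q_{North} = 10.5 − 0.5(8.8 − 0.4q_{North}) ⇒ 0.8q_{North} = 6.1, so q_{North} = 7.625.
Then q_{East} = 8.8 − 0.4·7.625 = 5.75.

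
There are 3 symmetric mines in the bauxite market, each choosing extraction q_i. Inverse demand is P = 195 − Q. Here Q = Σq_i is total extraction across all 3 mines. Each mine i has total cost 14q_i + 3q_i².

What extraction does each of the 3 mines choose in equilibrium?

18.1

A representative mine's profit is π_i = q_i(195 − Q) − 14q_i − 3q_i², with Q = q_i + Σ_{j≠i} q_j.
First-order condition: 181 − 8q_i − Σ_{j≠i} q_j = 0.
In a symmetric equilibrium every mine chooses the same q, so Σ_{j≠i} q_j = 2q. The condition becomes 181 − 10q = 0, giving q = 181/10 = 18.1.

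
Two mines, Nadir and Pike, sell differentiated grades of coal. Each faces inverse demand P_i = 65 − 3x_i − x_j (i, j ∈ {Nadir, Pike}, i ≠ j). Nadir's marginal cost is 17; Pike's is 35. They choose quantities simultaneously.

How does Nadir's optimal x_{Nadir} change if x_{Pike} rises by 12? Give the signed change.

-2

Mine Nadir's profit: π = x_{Nadir}(65 − 3x_{Nadir} − x_{Pike}) − 17x_{Nadir}.
∂π/∂x_{Nadir} = 48 − 6x_{Nadir} − x_{Pike} = 0 ⇒ x_{Nadir} = 8 − (1/6)x_{Pike}.
The reaction-function slope is −1/6, so a 12-unit rise in x_{Pike} moves x_{Nadir} by −1/6 × 12 = −2. Nadir's best response falls — the actions are strategic substitutes.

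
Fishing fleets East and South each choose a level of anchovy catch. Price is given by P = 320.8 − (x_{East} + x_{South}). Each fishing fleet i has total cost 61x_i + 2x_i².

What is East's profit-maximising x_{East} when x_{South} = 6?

Fishing fleet East's profit: π = x_{East}(320.8 − (x_{East} + x_{South})) − 61x_{East} − 2x_{East}².
∂π/∂x_{East} = 259.8 − 6x_{East} − x_{South} = 0, so x_{East} = 43.3 − (1/6)x_{South}.
At x_{South} = 6: x_{East} = 43.3 − (1/6)·6 = 42.3.

42.3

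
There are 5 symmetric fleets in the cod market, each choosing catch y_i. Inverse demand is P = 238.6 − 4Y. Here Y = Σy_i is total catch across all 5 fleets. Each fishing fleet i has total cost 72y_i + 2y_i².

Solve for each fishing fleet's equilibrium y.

5.95

A representative fishing fleet's profit is π_i = y_i(238.6 − 4Y) − 72y_i − 2y_i², with Y = y_i + Σ_{j≠i} y_j.
First-order condition: 166.6 − 12y_i − 4Σ_{j≠i} y_j = 0.
Imposing symmetry (y_j = y for all j) turns Σ_{j≠i} y_j into 4y, so 166.6 = 28y and y = 5.95.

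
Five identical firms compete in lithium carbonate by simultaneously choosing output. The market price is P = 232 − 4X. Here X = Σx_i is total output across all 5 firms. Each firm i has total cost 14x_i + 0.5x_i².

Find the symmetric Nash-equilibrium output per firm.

A representative firm's profit is π_i = x_i(232 − 4X) − 14x_i − 0.5x_i², with X = x_i + Σ_{j≠i} x_j.
First-order condition: 218 − 9x_i − 4Σ_{j≠i} x_j = 0.
With identical firms, set every x_j = x: then 218 − 9x − 16x = 0, i.e. x = 218/25 = 8.72.

8.72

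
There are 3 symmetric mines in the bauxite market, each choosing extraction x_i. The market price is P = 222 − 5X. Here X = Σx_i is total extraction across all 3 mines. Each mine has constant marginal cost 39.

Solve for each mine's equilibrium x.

A representative mine's profit is π_i = x_i(222 − 5X) − 39x_i, with X = x_i + Σ_{j≠i} x_j.
First-order condition: 183 − 10x_i − 5Σ_{j≠i} x_j = 0.
With identical mines, set every x_j = x: then 183 − 10x − 10x = 0, i.e. x = 183/20 = 9.15.

9.15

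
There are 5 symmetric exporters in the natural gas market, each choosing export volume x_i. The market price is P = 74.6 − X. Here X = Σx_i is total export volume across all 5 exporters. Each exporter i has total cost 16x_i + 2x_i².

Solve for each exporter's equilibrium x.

5.86

A representative exporter's profit is π_i = x_i(74.6 − X) − 16x_i − 2x_i², with X = x_i + Σ_{j≠i} x_j.
First-order condition: 58.6 − 6x_i − Σ_{j≠i} x_j = 0.
Imposing symmetry (x_j = x for all j) turns Σ_{j≠i} x_j into 4x, so 58.6 = 10x and x = 5.86.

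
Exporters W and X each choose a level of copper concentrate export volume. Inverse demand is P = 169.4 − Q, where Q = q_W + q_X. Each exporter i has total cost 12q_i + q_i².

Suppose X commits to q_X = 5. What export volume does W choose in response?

Exporter W's profit: π = q_W(169.4 − (q_W + q_X)) − 12q_W − q_W².
∂π/∂q_W = 157.4 − 4q_W − q_X = 0, so q_W = 39.35 − 0.25q_X.
At q_X = 5: q_W = 39.35 − 0.25·5 = 38.1.

38.1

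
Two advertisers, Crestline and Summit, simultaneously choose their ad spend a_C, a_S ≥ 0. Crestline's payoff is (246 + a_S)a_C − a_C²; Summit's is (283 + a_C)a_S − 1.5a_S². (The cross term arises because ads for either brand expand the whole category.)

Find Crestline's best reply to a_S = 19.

132.5

Expanding Crestline's payoff: 246a_C + a_Sa_C − a_C².
∂π/∂a_C = 246 + a_S − 2a_C = 0, so a_C = 123 + 0.5a_S.
At a_S = 19: a_C = 123 + 0.5·19 = 132.5.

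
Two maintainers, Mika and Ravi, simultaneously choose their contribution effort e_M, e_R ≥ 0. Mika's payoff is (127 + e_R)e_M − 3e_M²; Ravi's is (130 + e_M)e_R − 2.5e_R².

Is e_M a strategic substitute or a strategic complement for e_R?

Expanding Mika's payoff: 127e_M + e_Re_M − 3e_M².
∂π/∂e_M = 127 + e_R − 6e_M = 0, so e_M = 127/6 + (1/6)e_R.
The best-response slope de_M/de_R = 1/6 > 0: the reaction function is upward-sloping, so the choices are strategic complements.

strategic complements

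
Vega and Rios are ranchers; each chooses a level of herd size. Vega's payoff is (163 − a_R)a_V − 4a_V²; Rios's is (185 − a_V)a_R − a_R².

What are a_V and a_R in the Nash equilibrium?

Expanding Vega's payoff: 163a_V − a_Ra_V − 4a_V².
∂π/∂a_V = 163 − a_R − 8a_V = 0, so a_V = 20.375 − 0.125a_R.
Likewise for Rios: a_R = 92.5 − 0.5a_V.
Substituting the second reaction function into the first: a_V = 20.375 − 0.125(92.5 − 0.5a_V), which gives 0.9375a_V = 8.8125 ⇒ a_V = 9.4.
Then a_R = 92.5 − 0.5·9.4 = 87.8.

9.4, 87.8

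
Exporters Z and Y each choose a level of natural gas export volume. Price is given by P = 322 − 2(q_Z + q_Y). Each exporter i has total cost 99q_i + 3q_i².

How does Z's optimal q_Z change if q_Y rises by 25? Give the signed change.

Exporter Z's profit: π = q_Z(322 − 2(q_Z + q_Y)) − 99q_Z − 3q_Z².
∂π/∂q_Z = 223 − 10q_Z − 2q_Y = 0, so q_Z = 22.3 − 0.2q_Y.
The reaction-function slope is −0.2, so a 25-unit rise in q_Y moves q_Z by −0.2 × 25 = −5. Z's best response falls — the actions are strategic substitutes.

-5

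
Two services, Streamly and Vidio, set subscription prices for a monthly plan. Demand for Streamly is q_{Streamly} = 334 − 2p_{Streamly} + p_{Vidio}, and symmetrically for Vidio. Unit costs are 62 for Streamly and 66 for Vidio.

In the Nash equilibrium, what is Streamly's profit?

16634.88

Streamly's profit: π = (p_{Streamly} − 62)(334 − 2p_{Streamly} + p_{Vidio}).
∂π/∂p_{Streamly} = 458 − 4p_{Streamly} + p_{Vidio} = 0 ⇒ p_{Streamly} = 114.5 + 0.25p_{Vidio}.
Similarly p_{Vidio} = 116.5 + 0.25p_{Streamly}.
Substituting the second reaction function into the first: p_{Streamly} = 114.5 + 0.25(116.5 + 0.25p_{Streamly}), which gives 0.9375p_{Streamly} = 143.625 ⇒ p_{Streamly} = 153.2.
Then p_{Vidio} = 116.5 + 0.25·153.2 = 154.8.
q_{Streamly} = 334 − 2·153.2 + 154.8 = 182.4.
Profit = (153.2 − 62)·182.4 = 16634.88.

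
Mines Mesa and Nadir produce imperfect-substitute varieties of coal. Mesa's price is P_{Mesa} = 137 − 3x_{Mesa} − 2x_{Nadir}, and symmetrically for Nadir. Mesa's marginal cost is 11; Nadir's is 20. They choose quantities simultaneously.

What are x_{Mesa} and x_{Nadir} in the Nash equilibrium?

Mine Mesa's profit: π = x_{Mesa}(137 − 3x_{Mesa} − 2x_{Nadir}) − 11x_{Mesa}.
∂π/∂x_{Mesa} = 126 − 6x_{Mesa} − 2x_{Nadir} = 0 ⇒ x_{Mesa} = 21 − (1/3)x_{Nadir}.
Similarly x_{Nadir} = 19.5 − (1/3)x_{Mesa}.
Substituting the second reaction function into the first: x_{Mesa} = 21 − (1/3)(19.5 − (1/3)x_{Mesa}), which gives (8/9)x_{Mesa} = 14.5 ⇒ x_{Mesa} = 16.3125.
Then x_{Nadir} = 19.5 − (1/3)·16.3125 = 14.0625.

16.3125, 14.0625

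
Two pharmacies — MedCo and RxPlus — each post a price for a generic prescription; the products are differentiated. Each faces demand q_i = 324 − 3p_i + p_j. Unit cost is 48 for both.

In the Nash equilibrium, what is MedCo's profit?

6238.08

MedCo's profit: π = (p_{MedCo} − 48)(324 − 3p_{MedCo} + p_{RxPlus}).
∂π/∂p_{MedCo} = 468 − 6p_{MedCo} + p_{RxPlus} = 0 ⇒ p_{MedCo} = 78 + (1/6)p_{RxPlus}.
By symmetry p_{RxPlus} = p_{MedCo}; substituting into the reaction function, (5/6)p_{MedCo} = 78 and p_{MedCo} = 93.6.
q_{MedCo} = 324 − 3·93.6 + 93.6 = 136.8.
Profit = (93.6 − 48)·136.8 = 6238.08.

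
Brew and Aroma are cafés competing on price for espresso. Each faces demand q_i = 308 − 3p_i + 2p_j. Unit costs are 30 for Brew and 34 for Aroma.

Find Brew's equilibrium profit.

14805.1875

Brew's profit: π = (p_{Brew} − 30)(308 − 3p_{Brew} + 2p_{Aroma}).
∂π/∂p_{Brew} = 398 − 6p_{Brew} + 2p_{Aroma} = 0 ⇒ p_{Brew} = 199/3 + (1/3)p_{Aroma}.
Similarly p_{Aroma} = 205/3 + (1/3)p_{Brew}.
Substituting the second reaction function into the first: p_{Brew} = 199/3 + (1/3)(205/3 + (1/3)p_{Brew}), which gives (8/9)p_{Brew} = 802/9 ⇒ p_{Brew} = 100.25.
Then p_{Aroma} = 205/3 + (1/3)·100.25 = 101.75.
q_{Brew} = 308 − 3·100.25 + 2·101.75 = 210.75.
Profit = (100.25 − 30)·210.75 = 14805.1875.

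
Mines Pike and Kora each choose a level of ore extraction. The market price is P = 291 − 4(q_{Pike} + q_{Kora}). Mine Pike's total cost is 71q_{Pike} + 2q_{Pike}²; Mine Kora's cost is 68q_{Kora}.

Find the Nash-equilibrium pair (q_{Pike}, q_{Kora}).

10.85, 22.45

Mine Pike's profit: π = q_{Pike}(291 − 4(q_{Pike} + q_{Kora})) − 71q_{Pike} − 2q_{Pike}².
∂π/∂q_{Pike} = 220 − 12q_{Pike} − 4q_{Kora} = 0, so q_{Pike} = 55/3 − (1/3)q_{Kora}.
For Kora: ∂π/∂q_{Kora} = 223 − 8q_{Kora} − 4q_{Pike} = 0 ⇒ q_{Kora} = 27.875 − 0.5q_{Pike}.
Plugging q_{Kora} into Pike's best response: q_{Pike} = 55/3 − (1/3)(27.875 − 0.5q_{Pike}) ⇒ (5/6)q_{Pike} = 217/24, so q_{Pike} = 10.85.
Then q_{Kora} = 27.875 − 0.5·10.85 = 22.45.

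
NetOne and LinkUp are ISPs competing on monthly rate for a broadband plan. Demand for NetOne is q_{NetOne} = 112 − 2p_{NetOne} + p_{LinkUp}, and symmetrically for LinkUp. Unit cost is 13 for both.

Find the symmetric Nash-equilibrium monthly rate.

NetOne's profit: π = (p_{NetOne} − 13)(112 − 2p_{NetOne} + p_{LinkUp}).
∂π/∂p_{NetOne} = 138 − 4p_{NetOne} + p_{LinkUp} = 0 ⇒ p_{NetOne} = 34.5 + 0.25p_{LinkUp}.
By symmetry p_{LinkUp} = p_{NetOne}; substituting into the reaction function, 0.75p_{NetOne} = 34.5 and p_{NetOne} = 46.

46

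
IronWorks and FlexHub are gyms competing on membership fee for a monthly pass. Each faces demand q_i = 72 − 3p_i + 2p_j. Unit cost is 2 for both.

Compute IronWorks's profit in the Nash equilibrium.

IronWorks's profit: π = (p_{IronWorks} − 2)(72 − 3p_{IronWorks} + 2p_{FlexHub}).
∂π/∂p_{IronWorks} = 78 − 6p_{IronWorks} + 2p_{FlexHub} = 0 ⇒ p_{IronWorks} = 13 + (1/3)p_{FlexHub}.
By symmetry p_{FlexHub} = p_{IronWorks}; substituting into the reaction function, (2/3)p_{IronWorks} = 13 and p_{IronWorks} = 19.5.
q_{IronWorks} = 72 − 3·19.5 + 2·19.5 = 52.5.
Profit = (19.5 − 2)·52.5 = 918.75.

918.75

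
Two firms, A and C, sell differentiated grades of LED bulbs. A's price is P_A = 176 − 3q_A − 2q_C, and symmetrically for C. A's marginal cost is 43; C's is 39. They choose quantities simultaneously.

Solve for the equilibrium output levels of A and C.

Firm A's profit: π = q_A(176 − 3q_A − 2q_C) − 43q_A.
∂π/∂q_A = 133 − 6q_A − 2q_C = 0 ⇒ q_A = 133/6 − (1/3)q_C.
Similarly q_C = 137/6 − (1/3)q_A.
Substituting the second reaction function into the first: q_A = 133/6 − (1/3)(137/6 − (1/3)q_A), which gives (8/9)q_A = 131/9 ⇒ q_A = 16.375.
Then q_C = 137/6 − (1/3)·16.375 = 17.375.

16.375, 17.375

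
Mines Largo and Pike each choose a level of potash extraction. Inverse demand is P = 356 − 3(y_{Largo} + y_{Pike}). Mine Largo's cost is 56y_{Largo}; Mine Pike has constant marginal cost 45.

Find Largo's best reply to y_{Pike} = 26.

37

Mine Largo's profit: π = y_{Largo}(356 − 3(y_{Largo} + y_{Pike})) − 56y_{Largo}.
∂π/∂y_{Largo} = 300 − 6y_{Largo} − 3y_{Pike} = 0, so y_{Largo} = 50 − 0.5y_{Pike}.
At y_{Pike} = 26: y_{Largo} = 50 − 0.5·26 = 37.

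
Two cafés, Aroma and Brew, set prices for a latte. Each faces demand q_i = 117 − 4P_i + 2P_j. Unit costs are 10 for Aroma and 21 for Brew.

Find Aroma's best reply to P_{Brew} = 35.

Aroma's profit: π = (P_{Aroma} − 10)(117 − 4P_{Aroma} + 2P_{Brew}).
∂π/∂P_{Aroma} = 157 − 8P_{Aroma} + 2P_{Brew} = 0 ⇒ P_{Aroma} = 19.625 + 0.25P_{Brew}.
At P_{Brew} = 35: P_{Aroma} = 19.625 + 0.25·35 = 28.375.

28.375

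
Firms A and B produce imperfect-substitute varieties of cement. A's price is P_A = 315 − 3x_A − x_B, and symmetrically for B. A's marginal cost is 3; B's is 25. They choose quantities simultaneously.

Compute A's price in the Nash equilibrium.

138.6

Firm A's profit: π = x_A(315 − 3x_A − x_B) − 3x_A.
∂π/∂x_A = 312 − 6x_A − x_B = 0 ⇒ x_A = 52 − (1/6)x_B.
Similarly x_B = 145/3 − (1/6)x_A.
Solving the two reaction functions simultaneously: (1 − (−1/6)(−1/6))x_A = 52 − (1/6)·(145/3), so (35/36)x_A = 791/18 and x_A = 45.2.
Then x_B = 145/3 − (1/6)·45.2 = 40.8.
P_A = 315 − 3·45.2 − 40.8 = 138.6.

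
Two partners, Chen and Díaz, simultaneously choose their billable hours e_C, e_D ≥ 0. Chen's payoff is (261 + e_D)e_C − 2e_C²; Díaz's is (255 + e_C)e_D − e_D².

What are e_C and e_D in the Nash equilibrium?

111, 183

Expanding Chen's payoff: 261e_C + e_De_C − 2e_C².
∂π/∂e_C = 261 + e_D − 4e_C = 0, so e_C = 65.25 + 0.25e_D.
Likewise for Díaz: e_D = 127.5 + 0.5e_C.
Substituting the second reaction function into the first: e_C = 65.25 + 0.25(127.5 + 0.5e_C), which gives 0.875e_C = 97.125 ⇒ e_C = 111.
Then e_D = 127.5 + 0.5·111 = 183.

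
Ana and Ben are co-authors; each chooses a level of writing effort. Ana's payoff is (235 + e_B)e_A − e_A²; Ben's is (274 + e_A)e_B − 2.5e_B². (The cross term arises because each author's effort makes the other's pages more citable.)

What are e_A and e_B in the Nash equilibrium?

161, 87

Expanding Ana's payoff: 235e_A + e_Be_A − e_A².
∂π/∂e_A = 235 + e_B − 2e_A = 0, so e_A = 117.5 + 0.5e_B.
Likewise for Ben: e_B = 54.8 + 0.2e_A.
Plugging e_B into Ana's best response: e_A = 117.5 + 0.5(54.8 + 0.2e_A) ⇒ 0.9e_A = 144.9, so e_A = 161.
Then e_B = 54.8 + 0.2·161 = 87.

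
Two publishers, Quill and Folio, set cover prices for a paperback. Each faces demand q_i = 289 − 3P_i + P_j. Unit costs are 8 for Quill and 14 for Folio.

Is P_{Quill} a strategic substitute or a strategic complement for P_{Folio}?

Quill's profit: π = (P_{Quill} − 8)(289 − 3P_{Quill} + P_{Folio}).
∂π/∂P_{Quill} = 313 − 6P_{Quill} + P_{Folio} = 0 ⇒ P_{Quill} = 313/6 + (1/6)P_{Folio}.
The best-response slope dP_{Quill}/dP_{Folio} = 1/6 > 0: the reaction function is upward-sloping, so the choices are strategic complements.

strategic complements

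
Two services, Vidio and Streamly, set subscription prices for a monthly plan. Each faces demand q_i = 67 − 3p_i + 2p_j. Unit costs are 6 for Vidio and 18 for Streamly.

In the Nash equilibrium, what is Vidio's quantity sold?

Vidio's profit: π = (p_{Vidio} − 6)(67 − 3p_{Vidio} + 2p_{Streamly}).
∂π/∂p_{Vidio} = 85 − 6p_{Vidio} + 2p_{Streamly} = 0 ⇒ p_{Vidio} = 85/6 + (1/3)p_{Streamly}.
Similarly p_{Streamly} = 121/6 + (1/3)p_{Vidio}.
Plugging p_{Streamly} into Vidio's best response: p_{Vidio} = 85/6 + (1/3)(121/6 + (1/3)p_{Vidio}) ⇒ (8/9)p_{Vidio} = 188/9, so p_{Vidio} = 23.5.
Then p_{Streamly} = 121/6 + (1/3)·23.5 = 28.
q_{Vidio} = 67 − 3·23.5 + 2·28 = 52.5.

52.5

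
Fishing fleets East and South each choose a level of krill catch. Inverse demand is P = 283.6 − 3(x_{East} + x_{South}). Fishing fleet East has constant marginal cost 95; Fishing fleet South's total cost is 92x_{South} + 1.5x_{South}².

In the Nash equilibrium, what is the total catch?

37.92

Fishing fleet East's profit: π = x_{East}(283.6 − 3(x_{East} + x_{South})) − 95x_{East}.
∂π/∂x_{East} = 188.6 − 6x_{East} − 3x_{South} = 0, so x_{East} = 943/30 − 0.5x_{South}.
For South: ∂π/∂x_{South} = 191.6 − 9x_{South} − 3x_{East} = 0 ⇒ x_{South} = 958/45 − (1/3)x_{East}.
Solving the two reaction functions simultaneously: (1 − (−0.5)(−1/3))x_{East} = 943/30 − 0.5·(958/45), so (5/6)x_{East} = 1871/90 and x_{East} = 1871/75.
Then x_{South} = 958/45 − (1/3)·(1871/75) = 973/75.
Total catch: 1871/75 + 973/75 = 37.92.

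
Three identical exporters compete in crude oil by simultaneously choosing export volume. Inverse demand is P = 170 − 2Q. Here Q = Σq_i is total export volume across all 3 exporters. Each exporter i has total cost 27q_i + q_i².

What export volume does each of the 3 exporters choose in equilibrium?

14.3

A representative exporter's profit is π_i = q_i(170 − 2Q) − 27q_i − q_i², with Q = q_i + Σ_{j≠i} q_j.
First-order condition: 143 − 6q_i − 2Σ_{j≠i} q_j = 0.
With identical exporters, set every q_j = q: then 143 − 6q − 4q = 0, i.e. q = 143/10 = 14.3.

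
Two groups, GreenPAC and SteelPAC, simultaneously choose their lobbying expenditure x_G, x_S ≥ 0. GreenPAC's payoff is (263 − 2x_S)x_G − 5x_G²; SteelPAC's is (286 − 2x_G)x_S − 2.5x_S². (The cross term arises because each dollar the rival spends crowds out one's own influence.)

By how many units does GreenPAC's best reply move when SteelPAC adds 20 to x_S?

-4

Expanding GreenPAC's payoff: 263x_G − 2x_Sx_G − 5x_G².
∂π/∂x_G = 263 − 2x_S − 10x_G = 0, so x_G = 26.3 − 0.2x_S.
The reaction-function slope is −0.2, so a 20-unit rise in x_S moves x_G by −0.2 × 20 = −4. GreenPAC's best response falls — the actions are strategic substitutes.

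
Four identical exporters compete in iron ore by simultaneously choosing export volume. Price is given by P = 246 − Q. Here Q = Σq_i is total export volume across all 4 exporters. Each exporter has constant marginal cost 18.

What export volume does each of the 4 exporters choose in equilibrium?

A representative exporter's profit is π_i = q_i(246 − Q) − 18q_i, with Q = q_i + Σ_{j≠i} q_j.
First-order condition: 228 − 2q_i − Σ_{j≠i} q_j = 0.
Imposing symmetry (q_j = q for all j) turns Σ_{j≠i} q_j into 3q, so 228 = 5q and q = 45.6.

45.6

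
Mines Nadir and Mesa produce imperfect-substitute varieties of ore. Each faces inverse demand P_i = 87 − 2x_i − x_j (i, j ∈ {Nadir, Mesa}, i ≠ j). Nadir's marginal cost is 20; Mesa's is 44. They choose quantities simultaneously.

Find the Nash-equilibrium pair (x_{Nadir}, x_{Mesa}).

Mine Nadir's profit: π = x_{Nadir}(87 − 2x_{Nadir} − x_{Mesa}) − 20x_{Nadir}.
∂π/∂x_{Nadir} = 67 − 4x_{Nadir} − x_{Mesa} = 0 ⇒ x_{Nadir} = 16.75 − 0.25x_{Mesa}.
Similarly x_{Mesa} = 10.75 − 0.25x_{Nadir}.
Substituting the second reaction function into the first: x_{Nadir} = 16.75 − 0.25(10.75 − 0.25x_{Nadir}), which gives 0.9375x_{Nadir} = 14.0625 ⇒ x_{Nadir} = 15.
Then x_{Mesa} = 10.75 − 0.25·15 = 7.

15, 7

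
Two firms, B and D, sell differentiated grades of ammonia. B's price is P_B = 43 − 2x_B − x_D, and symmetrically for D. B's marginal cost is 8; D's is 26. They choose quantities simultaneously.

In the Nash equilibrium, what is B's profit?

Firm B's profit: π = x_B(43 − 2x_B − x_D) − 8x_B.
∂π/∂x_B = 35 − 4x_B − x_D = 0 ⇒ x_B = 8.75 − 0.25x_D.
Similarly x_D = 4.25 − 0.25x_B.
Substituting the second reaction function into the first: x_B = 8.75 − 0.25(4.25 − 0.25x_B), which gives 0.9375x_B = 7.6875 ⇒ x_B = 8.2.
Then x_D = 4.25 − 0.25·8.2 = 2.2.
P_B = 43 − 2·8.2 − 2.2 = 24.4.
Profit = (24.4 − 8)·8.2 = 134.48.

134.48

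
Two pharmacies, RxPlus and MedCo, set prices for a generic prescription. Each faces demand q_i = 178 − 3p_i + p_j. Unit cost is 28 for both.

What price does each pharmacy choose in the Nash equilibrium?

RxPlus's profit: π = (p_{RxPlus} − 28)(178 − 3p_{RxPlus} + p_{MedCo}).
∂π/∂p_{RxPlus} = 262 − 6p_{RxPlus} + p_{MedCo} = 0 ⇒ p_{RxPlus} = 131/3 + (1/6)p_{MedCo}.
Setting p_{RxPlus} = p_{MedCo} in the reaction function: p_{RxPlus} = 131/3 + (1/6)p_{RxPlus}, so p_{RxPlus} = (131/3) / (5/6) = 52.4.

52.4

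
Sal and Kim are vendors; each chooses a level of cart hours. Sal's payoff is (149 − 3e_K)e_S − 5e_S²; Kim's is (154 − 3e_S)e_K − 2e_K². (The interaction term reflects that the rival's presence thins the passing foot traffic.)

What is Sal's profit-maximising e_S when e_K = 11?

11.6

Expanding Sal's payoff: 149e_S − 3e_Ke_S − 5e_S².
∂π/∂e_S = 149 − 3e_K − 10e_S = 0, so e_S = 14.9 − 0.3e_K.
At e_K = 11: e_S = 14.9 − 0.3·11 = 11.6.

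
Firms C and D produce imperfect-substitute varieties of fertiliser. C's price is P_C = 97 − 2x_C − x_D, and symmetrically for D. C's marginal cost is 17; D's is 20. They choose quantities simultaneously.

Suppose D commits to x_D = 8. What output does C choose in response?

18

Firm C's profit: π = x_C(97 − 2x_C − x_D) − 17x_C.
∂π/∂x_C = 80 − 4x_C − x_D = 0 ⇒ x_C = 20 − 0.25x_D.
At x_D = 8: x_C = 20 − 0.25·8 = 18.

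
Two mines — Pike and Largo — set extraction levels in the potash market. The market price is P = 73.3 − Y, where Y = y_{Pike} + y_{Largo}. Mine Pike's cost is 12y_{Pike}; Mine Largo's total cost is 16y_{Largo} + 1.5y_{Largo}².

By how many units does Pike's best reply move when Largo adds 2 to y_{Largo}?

-1

Mine Pike's profit: π = y_{Pike}(73.3 − (y_{Pike} + y_{Largo})) − 12y_{Pike}.
∂π/∂y_{Pike} = 61.3 − 2y_{Pike} − y_{Largo} = 0, so y_{Pike} = 30.65 − 0.5y_{Largo}.
The reaction-function slope is −0.5, so a 2-unit rise in y_{Largo} moves y_{Pike} by −0.5 × 2 = −1. Pike's best response falls — the actions are strategic substitutes.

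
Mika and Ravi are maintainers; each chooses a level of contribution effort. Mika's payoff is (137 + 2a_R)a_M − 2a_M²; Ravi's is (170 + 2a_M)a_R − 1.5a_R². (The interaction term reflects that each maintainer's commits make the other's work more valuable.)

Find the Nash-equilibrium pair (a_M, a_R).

93.875, 119.25

Expanding Mika's payoff: 137a_M + 2a_Ra_M − 2a_M².
∂π/∂a_M = 137 + 2a_R − 4a_M = 0, so a_M = 34.25 + 0.5a_R.
Likewise for Ravi: a_R = 170/3 + (2/3)a_M.
Plugging a_R into Mika's best response: a_M = 34.25 + 0.5(170/3 + (2/3)a_M) ⇒ (2/3)a_M = 751/12, so a_M = 93.875.
Then a_R = 170/3 + (2/3)·93.875 = 119.25.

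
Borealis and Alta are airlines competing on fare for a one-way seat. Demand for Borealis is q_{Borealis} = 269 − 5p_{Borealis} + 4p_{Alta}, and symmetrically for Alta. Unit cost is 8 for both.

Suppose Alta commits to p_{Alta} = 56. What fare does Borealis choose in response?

53.3

Borealis's profit: π = (p_{Borealis} − 8)(269 − 5p_{Borealis} + 4p_{Alta}).
∂π/∂p_{Borealis} = 309 − 10p_{Borealis} + 4p_{Alta} = 0 ⇒ p_{Borealis} = 30.9 + 0.4p_{Alta}.
At p_{Alta} = 56: p_{Borealis} = 30.9 + 0.4·56 = 53.3.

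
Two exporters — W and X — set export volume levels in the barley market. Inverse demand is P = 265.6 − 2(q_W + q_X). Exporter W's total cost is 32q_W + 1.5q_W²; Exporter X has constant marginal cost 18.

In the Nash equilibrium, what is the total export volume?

Exporter W's profit: π = q_W(265.6 − 2(q_W + q_X)) − 32q_W − 1.5q_W².
∂π/∂q_W = 233.6 − 7q_W − 2q_X = 0, so q_W = 1168/35 − (2/7)q_X.
For X: ∂π/∂q_X = 247.6 − 4q_X − 2q_W = 0 ⇒ q_X = 61.9 − 0.5q_W.
Substituting the second reaction function into the first: q_W = 1168/35 − (2/7)(61.9 − 0.5q_W), which gives (6/7)q_W = 549/35 ⇒ q_W = 18.3.
Then q_X = 61.9 − 0.5·18.3 = 52.75.
Total export volume: 18.3 + 52.75 = 71.05.

71.05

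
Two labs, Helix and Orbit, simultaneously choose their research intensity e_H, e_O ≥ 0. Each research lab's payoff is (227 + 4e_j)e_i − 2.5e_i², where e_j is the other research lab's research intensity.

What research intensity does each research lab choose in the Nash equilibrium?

227

Helix's payoff is (227 + 4e_O)e_H − 2.5e_H².
∂π/∂e_H = 227 + 4e_O − 5e_H = 0, so e_H = 45.4 + 0.8e_O.
Setting e_H = e_O in the reaction function: e_H = 45.4 + 0.8e_H, so e_H = 45.4 / 0.2 = 227.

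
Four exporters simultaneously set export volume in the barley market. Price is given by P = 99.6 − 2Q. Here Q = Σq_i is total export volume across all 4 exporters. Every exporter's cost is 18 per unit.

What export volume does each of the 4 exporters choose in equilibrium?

A representative exporter's profit is π_i = q_i(99.6 − 2Q) − 18q_i, with Q = q_i + Σ_{j≠i} q_j.
First-order condition: 81.6 − 4q_i − 2Σ_{j≠i} q_j = 0.
Imposing symmetry (q_j = q for all j) turns Σ_{j≠i} q_j into 3q, so 81.6 = 10q and q = 8.16.

8.16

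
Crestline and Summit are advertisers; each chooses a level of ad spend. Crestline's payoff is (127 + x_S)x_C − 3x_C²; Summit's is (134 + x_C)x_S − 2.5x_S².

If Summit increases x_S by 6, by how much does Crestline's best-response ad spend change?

Expanding Crestline's payoff: 127x_C + x_Sx_C − 3x_C².
∂π/∂x_C = 127 + x_S − 6x_C = 0, so x_C = 127/6 + (1/6)x_S.
The reaction-function slope is 1/6, so a 6-unit rise in x_S moves x_C by 1/6 × 6 = 1. Crestline's best response rises — the actions are strategic complements.

1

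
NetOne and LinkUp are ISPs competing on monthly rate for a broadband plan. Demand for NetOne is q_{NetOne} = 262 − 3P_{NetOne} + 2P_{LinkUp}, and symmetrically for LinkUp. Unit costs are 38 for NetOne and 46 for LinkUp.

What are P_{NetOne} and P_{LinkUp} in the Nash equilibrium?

95.5, 98.5

NetOne's profit: π = (P_{NetOne} − 38)(262 − 3P_{NetOne} + 2P_{LinkUp}).
∂π/∂P_{NetOne} = 376 − 6P_{NetOne} + 2P_{LinkUp} = 0 ⇒ P_{NetOne} = 188/3 + (1/3)P_{LinkUp}.
Similarly P_{LinkUp} = 200/3 + (1/3)P_{NetOne}.
Substituting the second reaction function into the first: P_{NetOne} = 188/3 + (1/3)(200/3 + (1/3)P_{NetOne}), which gives (8/9)P_{NetOne} = 764/9 ⇒ P_{NetOne} = 95.5.
Then P_{LinkUp} = 200/3 + (1/3)·95.5 = 98.5.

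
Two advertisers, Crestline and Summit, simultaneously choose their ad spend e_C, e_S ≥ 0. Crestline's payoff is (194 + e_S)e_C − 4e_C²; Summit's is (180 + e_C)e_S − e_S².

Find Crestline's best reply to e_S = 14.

26

Expanding Crestline's payoff: 194e_C + e_Se_C − 4e_C².
∂π/∂e_C = 194 + e_S − 8e_C = 0, so e_C = 24.25 + 0.125e_S.
At e_S = 14: e_C = 24.25 + 0.125·14 = 26.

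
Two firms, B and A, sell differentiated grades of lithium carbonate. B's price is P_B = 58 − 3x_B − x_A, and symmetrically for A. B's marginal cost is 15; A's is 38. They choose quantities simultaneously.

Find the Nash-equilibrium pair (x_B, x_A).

6.8, 2.2

Firm B's profit: π = x_B(58 − 3x_B − x_A) − 15x_B.
∂π/∂x_B = 43 − 6x_B − x_A = 0 ⇒ x_B = 43/6 − (1/6)x_A.
Similarly x_A = 10/3 − (1/6)x_B.
Solving the two reaction functions simultaneously: (1 − (−1/6)(−1/6))x_B = 43/6 − (1/6)·(10/3), so (35/36)x_B = 119/18 and x_B = 6.8.
Then x_A = 10/3 − (1/6)·6.8 = 2.2.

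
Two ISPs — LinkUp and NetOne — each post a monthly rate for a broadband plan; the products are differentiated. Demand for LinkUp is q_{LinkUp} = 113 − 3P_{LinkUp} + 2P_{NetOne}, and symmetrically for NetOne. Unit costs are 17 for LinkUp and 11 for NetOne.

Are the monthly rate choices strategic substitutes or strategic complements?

LinkUp's profit: π = (P_{LinkUp} − 17)(113 − 3P_{LinkUp} + 2P_{NetOne}).
∂π/∂P_{LinkUp} = 164 − 6P_{LinkUp} + 2P_{NetOne} = 0 ⇒ P_{LinkUp} = 82/3 + (1/3)P_{NetOne}.
The best-response slope dP_{LinkUp}/dP_{NetOne} = 1/3 > 0: the reaction function is upward-sloping, so the choices are strategic complements.

strategic complements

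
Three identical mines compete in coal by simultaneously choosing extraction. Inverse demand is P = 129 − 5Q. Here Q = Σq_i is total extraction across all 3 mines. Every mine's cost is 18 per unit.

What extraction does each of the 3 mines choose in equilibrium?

5.55

A representative mine's profit is π_i = q_i(129 − 5Q) − 18q_i, with Q = q_i + Σ_{j≠i} q_j.
First-order condition: 111 − 10q_i − 5Σ_{j≠i} q_j = 0.
Imposing symmetry (q_j = q for all j) turns Σ_{j≠i} q_j into 2q, so 111 = 20q and q = 5.55.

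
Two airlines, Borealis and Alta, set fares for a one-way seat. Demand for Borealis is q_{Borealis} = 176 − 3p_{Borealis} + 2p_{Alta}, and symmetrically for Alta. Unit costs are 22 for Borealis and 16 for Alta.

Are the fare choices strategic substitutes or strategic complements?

Borealis's profit: π = (p_{Borealis} − 22)(176 − 3p_{Borealis} + 2p_{Alta}).
∂π/∂p_{Borealis} = 242 − 6p_{Borealis} + 2p_{Alta} = 0 ⇒ p_{Borealis} = 121/3 + (1/3)p_{Alta}.
The best-response slope dp_{Borealis}/dp_{Alta} = 1/3 > 0: the reaction function is upward-sloping, so the choices are strategic complements.

strategic complements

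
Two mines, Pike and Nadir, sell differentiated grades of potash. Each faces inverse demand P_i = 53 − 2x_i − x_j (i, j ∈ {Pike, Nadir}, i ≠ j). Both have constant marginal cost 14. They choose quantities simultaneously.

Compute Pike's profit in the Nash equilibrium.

Mine Pike's profit: π = x_{Pike}(53 − 2x_{Pike} − x_{Nadir}) − 14x_{Pike}.
∂π/∂x_{Pike} = 39 − 4x_{Pike} − x_{Nadir} = 0 ⇒ x_{Pike} = 9.75 − 0.25x_{Nadir}.
Setting x_{Pike} = x_{Nadir} in the reaction function: x_{Pike} = 9.75 − 0.25x_{Pike}, so x_{Pike} = 9.75 / 1.25 = 7.8.
P_{Pike} = 53 − 2·7.8 − 7.8 = 29.6.
Profit = (29.6 − 14)·7.8 = 121.68.

121.68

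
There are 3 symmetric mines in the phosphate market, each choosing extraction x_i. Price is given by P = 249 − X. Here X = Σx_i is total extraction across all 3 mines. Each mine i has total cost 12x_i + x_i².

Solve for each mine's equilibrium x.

A representative mine's profit is π_i = x_i(249 − X) − 12x_i − x_i², with X = x_i + Σ_{j≠i} x_j.
First-order condition: 237 − 4x_i − Σ_{j≠i} x_j = 0.
In a symmetric equilibrium every mine chooses the same x, so Σ_{j≠i} x_j = 2x. The condition becomes 237 − 6x = 0, giving x = 237/6 = 39.5.

39.5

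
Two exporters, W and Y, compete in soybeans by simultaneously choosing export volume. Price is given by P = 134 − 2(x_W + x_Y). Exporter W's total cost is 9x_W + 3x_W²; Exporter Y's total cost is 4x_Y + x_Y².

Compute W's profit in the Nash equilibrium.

382.8125

Exporter W's profit: π = x_W(134 − 2(x_W + x_Y)) − 9x_W − 3x_W².
∂π/∂x_W = 125 − 10x_W − 2x_Y = 0, so x_W = 12.5 − 0.2x_Y.
For Y: ∂π/∂x_Y = 130 − 6x_Y − 2x_W = 0 ⇒ x_Y = 65/3 − (1/3)x_W.
Substituting the second reaction function into the first: x_W = 12.5 − 0.2(65/3 − (1/3)x_W), which gives (14/15)x_W = 49/6 ⇒ x_W = 8.75.
Then x_Y = 65/3 − (1/3)·8.75 = 18.75.
Price P = 134 − 2·27.5 = 79.
W's profit: (79 − 9)·8.75 − 3(8.75)² = 382.8125.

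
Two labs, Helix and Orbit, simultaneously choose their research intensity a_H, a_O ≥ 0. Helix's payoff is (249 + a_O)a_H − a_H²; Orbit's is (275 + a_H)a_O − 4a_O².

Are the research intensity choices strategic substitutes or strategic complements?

Expanding Helix's payoff: 249a_H + a_Oa_H − a_H².
∂π/∂a_H = 249 + a_O − 2a_H = 0, so a_H = 124.5 + 0.5a_O.
The best-response slope da_H/da_O = 0.5 > 0: the reaction function is upward-sloping, so the choices are strategic complements.

strategic complements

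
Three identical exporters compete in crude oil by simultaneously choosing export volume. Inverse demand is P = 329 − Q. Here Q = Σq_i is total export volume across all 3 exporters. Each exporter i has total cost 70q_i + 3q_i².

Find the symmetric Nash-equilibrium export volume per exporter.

A representative exporter's profit is π_i = q_i(329 − Q) − 70q_i − 3q_i², with Q = q_i + Σ_{j≠i} q_j.
First-order condition: 259 − 8q_i − Σ_{j≠i} q_j = 0.
With identical exporters, set every q_j = q: then 259 − 8q − 2q = 0, i.e. q = 259/10 = 25.9.

25.9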